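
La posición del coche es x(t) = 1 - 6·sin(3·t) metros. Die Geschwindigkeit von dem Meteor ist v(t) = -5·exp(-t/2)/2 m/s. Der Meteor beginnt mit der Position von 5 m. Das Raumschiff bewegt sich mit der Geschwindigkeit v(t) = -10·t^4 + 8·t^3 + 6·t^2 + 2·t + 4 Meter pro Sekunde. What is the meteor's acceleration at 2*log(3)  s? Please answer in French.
Nous devons dériver notre équation de la vitesse v(t) = -5·exp(-t/2)/2 1 fois. En dérivant la vitesse, nous obtenons l'accélération: a(t) = 5·exp(-t/2)/4. De l'équation de l'accélération a(t) = 5·exp(-t/2)/4, nous substituons t = 2*log(3) pour obtenir a = 5/12.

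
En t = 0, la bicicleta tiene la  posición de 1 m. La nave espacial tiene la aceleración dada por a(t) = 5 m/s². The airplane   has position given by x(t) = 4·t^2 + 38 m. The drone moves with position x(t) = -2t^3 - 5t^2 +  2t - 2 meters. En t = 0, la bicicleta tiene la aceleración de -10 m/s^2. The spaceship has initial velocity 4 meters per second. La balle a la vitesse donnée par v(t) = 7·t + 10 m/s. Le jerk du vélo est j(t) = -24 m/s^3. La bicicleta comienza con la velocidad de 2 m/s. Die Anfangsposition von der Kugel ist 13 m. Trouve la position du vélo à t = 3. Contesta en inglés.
We must find the antiderivative of our jerk equation j(t) = -24 3 times. Taking ∫j(t)dt and applying a(0) = -10, we find a(t) = -24·t - 10. Taking ∫a(t)dt and applying v(0) = 2, we find v(t) = -12·t^2 - 10·t + 2. Integrating velocity and using the initial condition x(0) = 1, we get x(t) = -4·t^3 - 5·t^2 + 2·t + 1. Using x(t) = -4·t^3 - 5·t^2 + 2·t + 1 and substituting t = 3, we find x = -146.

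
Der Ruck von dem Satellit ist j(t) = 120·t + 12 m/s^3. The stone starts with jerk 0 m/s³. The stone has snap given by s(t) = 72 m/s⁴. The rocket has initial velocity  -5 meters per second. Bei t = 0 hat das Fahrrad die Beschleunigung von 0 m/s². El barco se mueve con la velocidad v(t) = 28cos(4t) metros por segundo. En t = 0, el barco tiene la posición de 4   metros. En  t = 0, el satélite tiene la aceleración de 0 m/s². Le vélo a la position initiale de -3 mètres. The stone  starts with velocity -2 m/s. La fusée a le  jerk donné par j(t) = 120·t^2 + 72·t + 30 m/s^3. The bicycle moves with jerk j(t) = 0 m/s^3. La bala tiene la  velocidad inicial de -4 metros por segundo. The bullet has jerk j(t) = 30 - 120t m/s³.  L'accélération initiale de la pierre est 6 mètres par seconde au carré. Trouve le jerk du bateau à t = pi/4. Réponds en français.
Nous devons dériver notre équation de la vitesse v(t) = 28·cos(4·t) 2 fois. En prenant d/dt de v(t), nous trouvons a(t) = -112·sin(4·t). En dérivant l'accélération, nous obtenons le jerk: j(t) = -448·cos(4·t). Nous avons le jerk j(t) = -448·cos(4·t). En substituant t = pi/4: j(pi/4) = 448.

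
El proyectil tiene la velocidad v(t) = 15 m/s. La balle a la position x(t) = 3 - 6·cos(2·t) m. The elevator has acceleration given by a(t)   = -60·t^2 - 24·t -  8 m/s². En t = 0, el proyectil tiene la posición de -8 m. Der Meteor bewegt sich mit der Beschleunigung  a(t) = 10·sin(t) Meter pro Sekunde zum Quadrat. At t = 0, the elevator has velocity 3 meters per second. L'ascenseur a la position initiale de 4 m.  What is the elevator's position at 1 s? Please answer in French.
Nous devons intégrer notre équation de l'accélération a(t) = -60·t^2 - 24·t - 8 2 fois. L'intégrale de l'accélération, avec v(0) = 3, donne la vitesse: v(t) = -20·t^3 - 12·t^2 - 8·t + 3. En prenant ∫v(t)dt et en appliquant x(0) = 4, nous trouvons x(t) = -5·t^4 - 4·t^3 - 4·t^2 + 3·t + 4. En utilisant x(t) = -5·t^4 - 4·t^3 - 4·t^2 + 3·t + 4 et en substituant t = 1, nous trouvons x = -6.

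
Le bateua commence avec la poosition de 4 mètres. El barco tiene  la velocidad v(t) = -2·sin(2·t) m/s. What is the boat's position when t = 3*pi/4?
Starting from velocity v(t) = -2·sin(2·t), we take 1 integral. The integral of velocity, with x(0) = 4, gives position: x(t) = cos(2·t) + 3. Using x(t) = cos(2·t) + 3 and substituting t = 3*pi/4, we find x = 3.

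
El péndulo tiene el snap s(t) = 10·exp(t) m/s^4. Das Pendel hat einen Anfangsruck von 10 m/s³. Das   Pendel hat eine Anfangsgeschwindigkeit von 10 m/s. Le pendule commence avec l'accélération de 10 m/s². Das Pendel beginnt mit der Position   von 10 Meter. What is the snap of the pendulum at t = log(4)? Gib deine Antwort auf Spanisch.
Usando s(t) = 10·exp(t) y sustituyendo t = log(4), encontramos s = 40.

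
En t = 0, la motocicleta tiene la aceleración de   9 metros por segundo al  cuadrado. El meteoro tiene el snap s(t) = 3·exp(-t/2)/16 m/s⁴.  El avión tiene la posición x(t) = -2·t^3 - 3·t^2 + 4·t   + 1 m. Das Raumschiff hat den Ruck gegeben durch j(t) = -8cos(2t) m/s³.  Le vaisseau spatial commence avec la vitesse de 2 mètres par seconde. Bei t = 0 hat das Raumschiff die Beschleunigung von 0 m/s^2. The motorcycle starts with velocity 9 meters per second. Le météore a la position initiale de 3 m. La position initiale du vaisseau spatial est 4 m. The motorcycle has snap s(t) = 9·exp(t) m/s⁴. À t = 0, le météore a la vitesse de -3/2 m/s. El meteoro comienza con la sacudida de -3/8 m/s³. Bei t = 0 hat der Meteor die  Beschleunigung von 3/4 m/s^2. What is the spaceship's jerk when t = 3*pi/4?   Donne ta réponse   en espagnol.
De la ecuación de la sacudida j(t) = -8·cos(2·t), sustituimos t = 3*pi/4 para obtener j = 0.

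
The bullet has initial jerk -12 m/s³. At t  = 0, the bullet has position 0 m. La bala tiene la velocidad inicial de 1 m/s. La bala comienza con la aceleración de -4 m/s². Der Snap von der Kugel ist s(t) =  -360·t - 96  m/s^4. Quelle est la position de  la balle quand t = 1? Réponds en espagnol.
Partiendo del snap s(t) = -360·t - 96, tomamos 4 antiderivadas. La integral del snap, con j(0) = -12, da la sacudida: j(t) = -180·t^2 - 96·t - 12. Integrando la sacudida y usando la condición inicial a(0) = -4, obtenemos a(t) = -60·t^3 - 48·t^2 - 12·t - 4. Tomando ∫a(t)dt y aplicando v(0) = 1, encontramos v(t) = -15·t^4 - 16·t^3 - 6·t^2 - 4·t + 1. La antiderivada de la velocidad es la posición. Usando x(0) = 0, obtenemos x(t) = -3·t^5 - 4·t^4 - 2·t^3 - 2·t^2 + t. Tenemos la posición x(t) = -3·t^5 - 4·t^4 - 2·t^3 - 2·t^2 + t. Sustituyendo t = 1: x(1) = -10.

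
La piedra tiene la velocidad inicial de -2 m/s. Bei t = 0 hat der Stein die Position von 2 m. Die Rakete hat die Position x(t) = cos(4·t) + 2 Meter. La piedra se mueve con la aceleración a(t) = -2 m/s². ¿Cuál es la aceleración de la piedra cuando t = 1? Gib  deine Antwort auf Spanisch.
De la ecuación de la aceleración a(t) = -2, sustituimos t = 1 para obtener a = -2.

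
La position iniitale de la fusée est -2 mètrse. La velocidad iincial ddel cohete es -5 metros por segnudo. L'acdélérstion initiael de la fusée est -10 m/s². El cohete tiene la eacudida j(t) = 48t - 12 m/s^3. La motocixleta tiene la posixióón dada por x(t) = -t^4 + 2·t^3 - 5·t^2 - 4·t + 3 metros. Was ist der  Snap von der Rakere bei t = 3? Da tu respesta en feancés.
En partant du jerk j(t) = 48·t - 12, nous prenons 1 dérivée. En dérivant le jerk, nous obtenons le snap: s(t) = 48. De l'équation du snap s(t) = 48, nous substituons t = 3 pour obtenir s = 48.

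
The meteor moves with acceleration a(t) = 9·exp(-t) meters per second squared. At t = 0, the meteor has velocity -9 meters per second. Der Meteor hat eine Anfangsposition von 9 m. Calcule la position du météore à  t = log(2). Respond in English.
We need to integrate our acceleration equation a(t) = 9·exp(-t) 2 times. Taking ∫a(t)dt and applying v(0) = -9, we find v(t) = -9·exp(-t). The antiderivative of velocity is position. Using x(0) = 9, we get x(t) = 9·exp(-t). We have position x(t) = 9·exp(-t). Substituting t = log(2): x(log(2)) = 9/2.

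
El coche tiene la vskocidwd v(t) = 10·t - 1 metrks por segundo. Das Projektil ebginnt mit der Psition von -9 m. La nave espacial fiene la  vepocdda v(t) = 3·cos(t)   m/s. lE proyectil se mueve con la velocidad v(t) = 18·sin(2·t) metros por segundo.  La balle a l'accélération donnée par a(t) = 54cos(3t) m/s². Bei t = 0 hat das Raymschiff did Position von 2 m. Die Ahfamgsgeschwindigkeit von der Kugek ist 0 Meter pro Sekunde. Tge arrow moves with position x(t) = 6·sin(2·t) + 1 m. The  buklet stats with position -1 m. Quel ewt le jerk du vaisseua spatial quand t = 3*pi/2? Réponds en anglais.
To solve this, we need to take 2 derivatives of our velocity equation v(t) = 3·cos(t). The derivative of velocity gives acceleration: a(t) = -3·sin(t). Differentiating acceleration, we get jerk: j(t) = -3·cos(t). Using j(t) = -3·cos(t) and substituting t = 3*pi/2, we find j = 0.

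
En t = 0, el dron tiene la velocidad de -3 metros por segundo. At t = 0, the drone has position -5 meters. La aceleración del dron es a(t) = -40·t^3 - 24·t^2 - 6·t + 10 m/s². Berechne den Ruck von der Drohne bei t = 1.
Wir müssen unsere Gleichung für die Beschleunigung a(t) = -40·t^3 - 24·t^2 - 6·t + 10 1-mal ableiten. Mit d/dt von a(t) finden wir j(t) = -120·t^2 - 48·t - 6. Wir haben den Ruck j(t) = -120·t^2 - 48·t - 6. Durch Einsetzen von t = 1: j(1) = -174.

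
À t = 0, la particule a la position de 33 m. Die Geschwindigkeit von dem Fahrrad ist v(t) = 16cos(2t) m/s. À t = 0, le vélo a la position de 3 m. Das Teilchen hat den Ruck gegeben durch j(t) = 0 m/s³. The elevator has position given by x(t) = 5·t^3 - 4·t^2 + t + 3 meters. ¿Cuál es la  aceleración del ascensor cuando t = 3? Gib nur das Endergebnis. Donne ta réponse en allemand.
a(3) = 82.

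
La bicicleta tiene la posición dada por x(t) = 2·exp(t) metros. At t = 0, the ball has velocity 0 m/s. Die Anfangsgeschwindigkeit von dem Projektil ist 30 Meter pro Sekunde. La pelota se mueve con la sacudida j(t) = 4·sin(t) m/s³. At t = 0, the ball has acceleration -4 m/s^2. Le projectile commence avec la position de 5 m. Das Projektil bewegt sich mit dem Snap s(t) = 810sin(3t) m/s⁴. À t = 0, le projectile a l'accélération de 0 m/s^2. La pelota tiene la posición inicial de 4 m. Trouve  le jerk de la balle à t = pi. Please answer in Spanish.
Usando j(t) = 4·sin(t) y sustituyendo t = pi, encontramos j = 0.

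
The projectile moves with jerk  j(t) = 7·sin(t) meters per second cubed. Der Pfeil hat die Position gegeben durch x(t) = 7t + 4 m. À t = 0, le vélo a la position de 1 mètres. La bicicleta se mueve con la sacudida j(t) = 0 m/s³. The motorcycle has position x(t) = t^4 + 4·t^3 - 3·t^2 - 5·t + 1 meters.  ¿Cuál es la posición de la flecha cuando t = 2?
Usando x(t) = 7·t + 4 y sustituyendo t = 2, encontramos x = 18.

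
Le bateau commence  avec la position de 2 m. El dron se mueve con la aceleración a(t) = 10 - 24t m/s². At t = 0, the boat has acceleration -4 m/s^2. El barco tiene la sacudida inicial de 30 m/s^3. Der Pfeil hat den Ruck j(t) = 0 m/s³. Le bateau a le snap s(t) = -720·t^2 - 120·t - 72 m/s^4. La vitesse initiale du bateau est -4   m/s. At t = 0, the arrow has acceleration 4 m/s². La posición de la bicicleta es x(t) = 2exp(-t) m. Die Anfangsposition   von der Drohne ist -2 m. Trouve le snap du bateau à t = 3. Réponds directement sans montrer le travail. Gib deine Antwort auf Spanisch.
La respuesta es -6912.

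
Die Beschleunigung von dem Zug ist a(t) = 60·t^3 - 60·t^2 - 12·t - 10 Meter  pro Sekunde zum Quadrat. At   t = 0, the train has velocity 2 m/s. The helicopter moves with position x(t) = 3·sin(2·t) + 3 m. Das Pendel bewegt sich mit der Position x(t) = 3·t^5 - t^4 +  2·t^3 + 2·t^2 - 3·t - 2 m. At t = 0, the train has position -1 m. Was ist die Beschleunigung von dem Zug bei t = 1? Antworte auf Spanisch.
De la ecuación de la aceleración a(t) = 60·t^3 - 60·t^2 - 12·t - 10, sustituimos t = 1 para obtener a = -22.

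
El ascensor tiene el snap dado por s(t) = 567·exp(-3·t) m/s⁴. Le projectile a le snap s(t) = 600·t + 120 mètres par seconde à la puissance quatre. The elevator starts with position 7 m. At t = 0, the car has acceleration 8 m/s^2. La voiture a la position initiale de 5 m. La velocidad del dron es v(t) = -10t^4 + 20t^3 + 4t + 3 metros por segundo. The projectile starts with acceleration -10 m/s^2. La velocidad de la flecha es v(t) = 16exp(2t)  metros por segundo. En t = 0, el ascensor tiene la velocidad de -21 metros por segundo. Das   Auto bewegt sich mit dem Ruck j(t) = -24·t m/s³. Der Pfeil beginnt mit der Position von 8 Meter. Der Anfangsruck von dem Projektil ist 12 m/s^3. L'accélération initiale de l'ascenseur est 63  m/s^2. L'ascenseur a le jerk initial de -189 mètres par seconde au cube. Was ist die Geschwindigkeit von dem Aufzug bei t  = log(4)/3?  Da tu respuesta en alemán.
Wir müssen das Integral unserer Gleichung für den Snap s(t) = 567·exp(-3·t) 3-mal finden. Die Stammfunktion von dem Snap, mit j(0) = -189, ergibt den Ruck: j(t) = -189·exp(-3·t). Die Stammfunktion von dem Ruck, mit a(0) = 63, ergibt die Beschleunigung: a(t) = 63·exp(-3·t). Die Stammfunktion von der Beschleunigung ist die Geschwindigkeit. Mit v(0) = -21 erhalten wir v(t) = -21·exp(-3·t). Aus der Gleichung für die Geschwindigkeit v(t) = -21·exp(-3·t), setzen wir t = log(4)/3 ein und erhalten v = -21/4.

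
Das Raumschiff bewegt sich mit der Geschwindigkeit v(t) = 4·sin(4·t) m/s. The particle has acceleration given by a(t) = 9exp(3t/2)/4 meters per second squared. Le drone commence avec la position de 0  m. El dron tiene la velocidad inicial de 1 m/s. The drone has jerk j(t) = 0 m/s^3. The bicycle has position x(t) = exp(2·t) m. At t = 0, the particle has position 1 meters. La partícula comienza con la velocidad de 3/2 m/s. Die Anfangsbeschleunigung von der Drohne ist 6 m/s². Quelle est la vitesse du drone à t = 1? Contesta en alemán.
Um dies zu lösen, müssen wir 2 Integrale unserer Gleichung für den Ruck j(t) = 0 finden. Durch Integration von dem Ruck und Verwendung der Anfangsbedingung a(0) = 6, erhalten wir a(t) = 6. Mit ∫a(t)dt und Anwendung von v(0) = 1, finden wir v(t) = 6·t + 1. Wir haben die Geschwindigkeit v(t) = 6·t + 1. Durch Einsetzen von t = 1: v(1) = 7.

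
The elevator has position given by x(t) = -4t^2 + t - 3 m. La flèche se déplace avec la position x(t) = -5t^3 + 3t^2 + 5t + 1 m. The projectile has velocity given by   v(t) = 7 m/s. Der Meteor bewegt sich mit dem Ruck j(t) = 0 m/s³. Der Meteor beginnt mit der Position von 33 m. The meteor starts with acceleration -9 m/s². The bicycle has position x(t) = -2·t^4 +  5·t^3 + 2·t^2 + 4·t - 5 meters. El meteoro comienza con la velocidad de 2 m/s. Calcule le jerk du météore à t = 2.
Nous avons le jerk j(t) = 0. En substituant t = 2: j(2) = 0.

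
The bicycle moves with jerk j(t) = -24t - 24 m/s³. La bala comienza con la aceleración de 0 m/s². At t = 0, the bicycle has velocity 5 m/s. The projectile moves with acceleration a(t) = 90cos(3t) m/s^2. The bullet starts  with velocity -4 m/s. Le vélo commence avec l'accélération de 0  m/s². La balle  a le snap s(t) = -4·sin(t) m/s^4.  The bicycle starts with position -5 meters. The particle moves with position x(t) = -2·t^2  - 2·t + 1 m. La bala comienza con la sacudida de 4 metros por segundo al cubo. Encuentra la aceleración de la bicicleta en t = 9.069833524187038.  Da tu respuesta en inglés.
To find the answer, we compute 1 antiderivative of j(t) = -24·t - 24. Taking ∫j(t)dt and applying a(0) = 0, we find a(t) = 12·t·(-t - 2). Using a(t) = 12·t·(-t - 2) and substituting t = 9.069833524187038, we find a = -1204.81856645809.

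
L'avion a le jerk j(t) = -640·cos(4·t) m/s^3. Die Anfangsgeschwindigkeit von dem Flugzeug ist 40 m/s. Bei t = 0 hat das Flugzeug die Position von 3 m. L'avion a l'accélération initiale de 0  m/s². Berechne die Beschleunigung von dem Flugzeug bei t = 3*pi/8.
Wir müssen unsere Gleichung für den Ruck j(t) = -640·cos(4·t) 1-mal integrieren. Mit ∫j(t)dt und Anwendung von a(0) = 0, finden wir a(t) = -160·sin(4·t). Aus der Gleichung für die Beschleunigung a(t) = -160·sin(4·t), setzen wir t = 3*pi/8 ein und erhalten a = 160.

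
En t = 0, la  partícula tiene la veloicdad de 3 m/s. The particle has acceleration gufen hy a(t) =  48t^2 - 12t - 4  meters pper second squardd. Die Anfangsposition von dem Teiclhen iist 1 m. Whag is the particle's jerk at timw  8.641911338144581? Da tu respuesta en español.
Para resolver esto, necesitamos tomar 1 derivada de nuestra ecuación de la aceleración a(t) = 48·t^2 - 12·t - 4. Tomando d/dt de a(t), encontramos j(t) = 96·t - 12. De la ecuación de la sacudida j(t) = 96·t - 12, sustituimos t = 8.641911338144581 para obtener j = 817.623488461880.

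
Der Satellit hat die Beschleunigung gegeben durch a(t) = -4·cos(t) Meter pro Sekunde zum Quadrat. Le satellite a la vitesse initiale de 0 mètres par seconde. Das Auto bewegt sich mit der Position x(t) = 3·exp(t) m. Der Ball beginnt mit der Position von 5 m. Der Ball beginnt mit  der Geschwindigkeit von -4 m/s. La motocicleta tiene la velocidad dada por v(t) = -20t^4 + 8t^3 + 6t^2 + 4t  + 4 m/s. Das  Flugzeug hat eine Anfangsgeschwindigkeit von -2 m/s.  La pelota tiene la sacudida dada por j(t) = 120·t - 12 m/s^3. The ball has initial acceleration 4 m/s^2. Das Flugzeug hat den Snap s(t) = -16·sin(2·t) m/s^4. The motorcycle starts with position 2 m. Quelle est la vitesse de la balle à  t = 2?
En partant du jerk j(t) = 120·t - 12, nous prenons 2 primitives. En intégrant le jerk et en utilisant la condition initiale a(0) = 4, nous obtenons a(t) = 60·t^2 - 12·t + 4. L'intégrale de l'accélération, avec v(0) = -4, donne la vitesse: v(t) = 20·t^3 - 6·t^2 + 4·t - 4. De l'équation de la vitesse v(t) = 20·t^3 - 6·t^2 + 4·t - 4, nous substituons t = 2 pour obtenir v = 140.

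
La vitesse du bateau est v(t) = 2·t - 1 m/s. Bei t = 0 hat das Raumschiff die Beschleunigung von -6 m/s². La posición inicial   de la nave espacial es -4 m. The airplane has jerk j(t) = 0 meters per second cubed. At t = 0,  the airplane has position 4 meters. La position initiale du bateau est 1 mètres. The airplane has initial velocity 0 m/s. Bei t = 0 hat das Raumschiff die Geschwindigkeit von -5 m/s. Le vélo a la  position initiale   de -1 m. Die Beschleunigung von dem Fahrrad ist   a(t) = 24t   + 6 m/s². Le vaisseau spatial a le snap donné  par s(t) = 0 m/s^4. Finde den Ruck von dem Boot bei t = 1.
Um dies zu lösen, müssen wir 2 Ableitungen unserer Gleichung für die Geschwindigkeit v(t) = 2·t - 1 nehmen. Durch Ableiten von der Geschwindigkeit erhalten wir die Beschleunigung: a(t) = 2. Mit d/dt von a(t) finden wir j(t) = 0. Aus der Gleichung für den Ruck j(t) = 0, setzen wir t = 1 ein und erhalten j = 0.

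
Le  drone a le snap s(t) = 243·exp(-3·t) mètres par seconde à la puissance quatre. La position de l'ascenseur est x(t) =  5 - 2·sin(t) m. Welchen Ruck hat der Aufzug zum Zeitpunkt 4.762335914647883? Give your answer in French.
En partant de la position x(t) = 5 - 2·sin(t), nous prenons 3 dérivées. En dérivant la position, nous obtenons la vitesse: v(t) = -2·cos(t). La dérivée de la vitesse donne l'accélération: a(t) = 2·sin(t). En dérivant l'accélération, nous obtenons le jerk: j(t) = 2·cos(t). En utilisant j(t) = 2·cos(t) et en substituant t = 4.762335914647883, nous trouvons j = 0.0998523395637586.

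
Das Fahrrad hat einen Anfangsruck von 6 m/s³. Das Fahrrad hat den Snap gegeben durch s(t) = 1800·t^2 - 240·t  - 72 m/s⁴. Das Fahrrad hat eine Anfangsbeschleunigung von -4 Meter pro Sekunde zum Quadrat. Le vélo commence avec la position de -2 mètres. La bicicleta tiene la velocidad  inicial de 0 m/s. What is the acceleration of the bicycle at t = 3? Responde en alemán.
Ausgehend von dem Snap s(t) = 1800·t^2 - 240·t - 72, nehmen wir 2 Integrale. Durch Integration von dem Snap und Verwendung der Anfangsbedingung j(0) = 6, erhalten wir j(t) = 600·t^3 - 120·t^2 - 72·t + 6. Das Integral von dem Ruck, mit a(0) = -4, ergibt die Beschleunigung: a(t) = 150·t^4 - 40·t^3 - 36·t^2 + 6·t - 4. Mit a(t) = 150·t^4 - 40·t^3 - 36·t^2 + 6·t - 4 und Einsetzen von t = 3, finden wir a = 10760.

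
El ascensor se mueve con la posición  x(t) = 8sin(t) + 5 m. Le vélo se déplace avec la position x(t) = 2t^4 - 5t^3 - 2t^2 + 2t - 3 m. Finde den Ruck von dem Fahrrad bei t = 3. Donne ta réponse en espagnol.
Partiendo de la posición x(t) = 2·t^4 - 5·t^3 - 2·t^2 + 2·t - 3, tomamos 3 derivadas. La derivada de la posición da la velocidad: v(t) = 8·t^3 - 15·t^2 - 4·t + 2. La derivada de la velocidad da la aceleración: a(t) = 24·t^2 - 30·t - 4. Derivando la aceleración, obtenemos la sacudida: j(t) = 48·t - 30. De la ecuación de la sacudida j(t) = 48·t - 30, sustituimos t = 3 para obtener j = 114.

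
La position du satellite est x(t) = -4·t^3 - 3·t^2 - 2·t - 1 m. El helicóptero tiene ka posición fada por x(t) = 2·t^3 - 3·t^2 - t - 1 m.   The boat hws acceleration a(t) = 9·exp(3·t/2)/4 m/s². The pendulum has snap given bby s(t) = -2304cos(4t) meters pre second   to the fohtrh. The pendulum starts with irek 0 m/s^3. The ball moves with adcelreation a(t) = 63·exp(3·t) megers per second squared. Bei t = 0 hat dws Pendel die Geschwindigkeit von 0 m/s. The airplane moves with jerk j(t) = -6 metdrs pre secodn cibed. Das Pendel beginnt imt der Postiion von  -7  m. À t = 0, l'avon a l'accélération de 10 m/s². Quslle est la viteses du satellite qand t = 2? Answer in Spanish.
Debemos derivar nuestra ecuación de la posición x(t) = -4·t^3 - 3·t^2 - 2·t - 1 1 vez. Derivando la posición, obtenemos la velocidad: v(t) = -12·t^2 - 6·t - 2. Tenemos la velocidad v(t) = -12·t^2 - 6·t - 2. Sustituyendo t = 2: v(2) = -62.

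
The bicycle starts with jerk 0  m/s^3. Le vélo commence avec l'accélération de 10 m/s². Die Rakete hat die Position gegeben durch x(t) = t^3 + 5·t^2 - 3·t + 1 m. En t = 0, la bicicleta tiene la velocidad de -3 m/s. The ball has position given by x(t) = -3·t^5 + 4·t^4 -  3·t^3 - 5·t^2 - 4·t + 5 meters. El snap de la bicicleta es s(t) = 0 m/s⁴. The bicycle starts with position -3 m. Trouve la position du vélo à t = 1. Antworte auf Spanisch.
Partiendo del snap s(t) = 0, tomamos 4 antiderivadas. La antiderivada del snap, con j(0) = 0, da la sacudida: j(t) = 0. Integrando la sacudida y usando la condición inicial a(0) = 10, obtenemos a(t) = 10. La integral de la aceleración es la velocidad. Usando v(0) = -3, obtenemos v(t) = 10·t - 3. La integral de la velocidad es la posición. Usando x(0) = -3, obtenemos x(t) = 5·t^2 - 3·t - 3. De la ecuación de la posición x(t) = 5·t^2 - 3·t - 3, sustituimos t = 1 para obtener x = -1.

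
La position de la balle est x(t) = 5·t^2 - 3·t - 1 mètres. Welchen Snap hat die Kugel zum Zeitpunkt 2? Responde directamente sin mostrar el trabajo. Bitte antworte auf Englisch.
The answer is 0.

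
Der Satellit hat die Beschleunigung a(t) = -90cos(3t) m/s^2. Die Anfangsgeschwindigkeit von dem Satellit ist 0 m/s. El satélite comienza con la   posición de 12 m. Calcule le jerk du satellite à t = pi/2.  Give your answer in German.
Ausgehend von der Beschleunigung a(t) = -90·cos(3·t), nehmen wir 1 Ableitung. Durch Ableiten von der Beschleunigung erhalten wir den Ruck: j(t) = 270·sin(3·t). Aus der Gleichung für den Ruck j(t) = 270·sin(3·t), setzen wir t = pi/2 ein und erhalten j = -270.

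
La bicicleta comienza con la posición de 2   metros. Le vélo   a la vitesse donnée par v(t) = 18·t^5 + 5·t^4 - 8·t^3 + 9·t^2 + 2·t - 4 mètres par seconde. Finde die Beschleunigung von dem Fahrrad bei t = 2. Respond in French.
Pour résoudre ceci, nous devons prendre 1 dérivée de notre équation de la vitesse v(t) = 18·t^5 + 5·t^4 - 8·t^3 + 9·t^2 + 2·t - 4. En dérivant la vitesse, nous obtenons l'accélération: a(t) = 90·t^4 + 20·t^3 - 24·t^2 + 18·t + 2. De l'équation de l'accélération a(t) = 90·t^4 + 20·t^3 - 24·t^2 + 18·t + 2, nous substituons t = 2 pour obtenir a = 1542.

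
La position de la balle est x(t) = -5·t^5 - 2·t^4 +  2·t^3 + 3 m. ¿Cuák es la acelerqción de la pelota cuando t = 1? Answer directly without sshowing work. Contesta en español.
La respuesta es -112.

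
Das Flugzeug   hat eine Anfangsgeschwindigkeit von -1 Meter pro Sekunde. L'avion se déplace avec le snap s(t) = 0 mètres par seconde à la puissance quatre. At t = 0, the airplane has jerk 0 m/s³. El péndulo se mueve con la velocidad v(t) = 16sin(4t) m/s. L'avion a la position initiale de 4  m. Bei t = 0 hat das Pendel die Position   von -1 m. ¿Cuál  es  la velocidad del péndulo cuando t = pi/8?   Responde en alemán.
Wir haben die Geschwindigkeit v(t) = 16·sin(4·t). Durch Einsetzen von t = pi/8: v(pi/8) = 16.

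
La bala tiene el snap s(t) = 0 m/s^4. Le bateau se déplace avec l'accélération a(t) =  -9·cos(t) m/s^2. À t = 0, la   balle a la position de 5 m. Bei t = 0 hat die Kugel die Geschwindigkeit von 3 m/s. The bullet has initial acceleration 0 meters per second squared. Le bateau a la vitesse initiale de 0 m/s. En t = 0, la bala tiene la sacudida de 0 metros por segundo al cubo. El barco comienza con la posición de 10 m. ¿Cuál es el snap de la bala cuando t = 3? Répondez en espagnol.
De la ecuación del snap s(t) = 0, sustituimos t = 3 para obtener s = 0.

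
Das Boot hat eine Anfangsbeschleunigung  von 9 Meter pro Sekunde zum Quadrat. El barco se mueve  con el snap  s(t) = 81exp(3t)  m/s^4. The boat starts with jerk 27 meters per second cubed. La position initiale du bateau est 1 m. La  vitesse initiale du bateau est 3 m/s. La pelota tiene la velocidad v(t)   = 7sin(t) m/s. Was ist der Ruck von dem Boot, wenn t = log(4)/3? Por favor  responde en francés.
Nous devons intégrer notre équation du snap s(t) = 81·exp(3·t) 1 fois. En intégrant le snap et en utilisant la condition initiale j(0) = 27, nous obtenons j(t) = 27·exp(3·t). De l'équation du jerk j(t) = 27·exp(3·t), nous substituons t = log(4)/3 pour obtenir j = 108.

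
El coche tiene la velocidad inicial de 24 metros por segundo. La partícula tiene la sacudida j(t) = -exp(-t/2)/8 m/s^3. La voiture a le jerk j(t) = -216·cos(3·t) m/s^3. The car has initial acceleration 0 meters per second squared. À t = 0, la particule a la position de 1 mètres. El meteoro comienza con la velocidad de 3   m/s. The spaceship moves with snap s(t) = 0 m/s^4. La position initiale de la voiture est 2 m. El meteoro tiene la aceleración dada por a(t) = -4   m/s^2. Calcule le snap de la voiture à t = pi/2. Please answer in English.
To solve this, we need to take 1 derivative of our jerk equation j(t) = -216·cos(3·t). Taking d/dt of j(t), we find s(t) = 648·sin(3·t). Using s(t) = 648·sin(3·t) and substituting t = pi/2, we find s = -648.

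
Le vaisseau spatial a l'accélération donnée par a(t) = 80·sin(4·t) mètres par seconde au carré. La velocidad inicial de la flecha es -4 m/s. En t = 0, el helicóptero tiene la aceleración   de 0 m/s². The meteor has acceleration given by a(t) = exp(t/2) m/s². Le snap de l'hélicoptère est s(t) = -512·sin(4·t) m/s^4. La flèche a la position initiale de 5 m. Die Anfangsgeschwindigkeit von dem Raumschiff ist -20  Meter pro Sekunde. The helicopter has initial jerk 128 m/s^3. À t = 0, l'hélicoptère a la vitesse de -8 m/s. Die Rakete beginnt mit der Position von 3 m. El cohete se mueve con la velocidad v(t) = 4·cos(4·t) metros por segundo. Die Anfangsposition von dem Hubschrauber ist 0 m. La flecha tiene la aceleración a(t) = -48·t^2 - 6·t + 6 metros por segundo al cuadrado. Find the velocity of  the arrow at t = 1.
To solve this, we need to take 1 antiderivative of our acceleration equation a(t) = -48·t^2 - 6·t + 6. The integral of acceleration, with v(0) = -4, gives velocity: v(t) = -16·t^3 - 3·t^2 + 6·t - 4. Using v(t) = -16·t^3 - 3·t^2 + 6·t - 4 and substituting t = 1, we find v = -17.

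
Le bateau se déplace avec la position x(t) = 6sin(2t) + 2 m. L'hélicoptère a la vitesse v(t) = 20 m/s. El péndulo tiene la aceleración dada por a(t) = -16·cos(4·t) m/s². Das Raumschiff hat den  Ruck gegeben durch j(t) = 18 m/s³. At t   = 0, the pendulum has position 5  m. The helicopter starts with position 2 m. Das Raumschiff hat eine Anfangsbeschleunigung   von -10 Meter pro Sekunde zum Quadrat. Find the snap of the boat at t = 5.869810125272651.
Starting from position x(t) = 6·sin(2·t) + 2, we take 4 derivatives. Taking d/dt of x(t), we find v(t) = 12·cos(2·t). The derivative of velocity gives acceleration: a(t) = -24·sin(2·t). Taking d/dt of a(t), we find j(t) = -48·cos(2·t). Differentiating jerk, we get snap: s(t) = 96·sin(2·t). Using s(t) = 96·sin(2·t) and substituting t = 5.869810125272651, we find s = -70.6305002836465.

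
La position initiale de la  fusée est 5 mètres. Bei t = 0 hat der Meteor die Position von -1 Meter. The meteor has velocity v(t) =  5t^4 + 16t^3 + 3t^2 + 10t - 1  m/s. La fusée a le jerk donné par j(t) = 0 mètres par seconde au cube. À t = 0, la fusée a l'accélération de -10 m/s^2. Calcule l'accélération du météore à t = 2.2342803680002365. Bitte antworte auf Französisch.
Nous devons dériver notre équation de la vitesse v(t) = 5·t^4 + 16·t^3 + 3·t^2 + 10·t - 1 1 fois. En dérivant la vitesse, nous obtenons l'accélération: a(t) = 20·t^3 + 48·t^2 + 6·t + 10. De l'équation de l'accélération a(t) = 20·t^3 + 48·t^2 + 6·t + 10, nous substituons t = 2.2342803680002365 pour obtenir a = 486.093046337484.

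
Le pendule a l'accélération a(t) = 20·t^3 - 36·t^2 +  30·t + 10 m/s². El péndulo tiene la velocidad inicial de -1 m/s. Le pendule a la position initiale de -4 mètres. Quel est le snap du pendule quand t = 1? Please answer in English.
We must differentiate our acceleration equation a(t) = 20·t^3 - 36·t^2 + 30·t + 10 2 times. The derivative of acceleration gives jerk: j(t) = 60·t^2 - 72·t + 30. The derivative of jerk gives snap: s(t) = 120·t - 72. From the given snap equation s(t) = 120·t - 72, we substitute t = 1 to get s = 48.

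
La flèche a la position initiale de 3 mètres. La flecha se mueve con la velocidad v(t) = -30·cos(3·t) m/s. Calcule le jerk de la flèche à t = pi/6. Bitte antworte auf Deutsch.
Um dies zu lösen, müssen wir 2 Ableitungen unserer Gleichung für die Geschwindigkeit v(t) = -30·cos(3·t) nehmen. Mit d/dt von v(t) finden wir a(t) = 90·sin(3·t). Die Ableitung von der Beschleunigung ergibt den Ruck: j(t) = 270·cos(3·t). Wir haben den Ruck j(t) = 270·cos(3·t). Durch Einsetzen von t = pi/6: j(pi/6) = 0.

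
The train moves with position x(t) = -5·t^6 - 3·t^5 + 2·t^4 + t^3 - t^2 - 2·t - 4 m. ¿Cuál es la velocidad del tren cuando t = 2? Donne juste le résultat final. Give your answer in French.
La vitesse à t = 2 est v = -1130.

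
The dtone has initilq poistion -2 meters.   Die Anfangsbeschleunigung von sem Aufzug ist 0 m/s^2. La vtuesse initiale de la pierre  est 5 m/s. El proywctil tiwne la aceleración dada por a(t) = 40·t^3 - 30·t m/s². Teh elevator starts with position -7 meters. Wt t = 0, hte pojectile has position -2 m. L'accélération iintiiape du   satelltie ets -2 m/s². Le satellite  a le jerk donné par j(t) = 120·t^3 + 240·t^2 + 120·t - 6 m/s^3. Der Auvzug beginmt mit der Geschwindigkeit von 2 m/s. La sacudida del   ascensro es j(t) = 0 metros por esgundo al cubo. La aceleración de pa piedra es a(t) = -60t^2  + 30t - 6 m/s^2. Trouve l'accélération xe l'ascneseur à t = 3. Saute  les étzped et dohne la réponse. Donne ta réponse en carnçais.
a(3) = 0.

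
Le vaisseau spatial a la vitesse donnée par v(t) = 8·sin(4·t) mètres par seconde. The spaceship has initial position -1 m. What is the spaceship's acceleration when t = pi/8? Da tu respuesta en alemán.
Wir müssen unsere Gleichung für die Geschwindigkeit v(t) = 8·sin(4·t) 1-mal ableiten. Die Ableitung von der Geschwindigkeit ergibt die Beschleunigung: a(t) = 32·cos(4·t). Mit a(t) = 32·cos(4·t) und Einsetzen von t = pi/8, finden wir a = 0.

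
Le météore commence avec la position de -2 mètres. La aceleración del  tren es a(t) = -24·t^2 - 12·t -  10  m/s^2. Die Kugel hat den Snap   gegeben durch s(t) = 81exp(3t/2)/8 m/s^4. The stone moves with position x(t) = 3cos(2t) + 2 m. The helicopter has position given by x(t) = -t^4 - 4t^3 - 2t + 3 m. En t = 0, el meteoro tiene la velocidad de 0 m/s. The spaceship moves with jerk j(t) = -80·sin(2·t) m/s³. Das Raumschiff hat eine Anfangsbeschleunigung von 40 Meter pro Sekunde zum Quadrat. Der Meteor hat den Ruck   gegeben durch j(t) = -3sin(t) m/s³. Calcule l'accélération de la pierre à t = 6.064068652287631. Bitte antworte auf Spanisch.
Partiendo de la posición x(t) = 3·cos(2·t) + 2, tomamos 2 derivadas. Derivando la posición, obtenemos la velocidad: v(t) = -6·sin(2·t). Tomando d/dt de v(t), encontramos a(t) = -12·cos(2·t). Tenemos la aceleración a(t) = -12·cos(2·t). Sustituyendo t = 6.064068652287631: a(6.064068652287631) = -10.8660330475390.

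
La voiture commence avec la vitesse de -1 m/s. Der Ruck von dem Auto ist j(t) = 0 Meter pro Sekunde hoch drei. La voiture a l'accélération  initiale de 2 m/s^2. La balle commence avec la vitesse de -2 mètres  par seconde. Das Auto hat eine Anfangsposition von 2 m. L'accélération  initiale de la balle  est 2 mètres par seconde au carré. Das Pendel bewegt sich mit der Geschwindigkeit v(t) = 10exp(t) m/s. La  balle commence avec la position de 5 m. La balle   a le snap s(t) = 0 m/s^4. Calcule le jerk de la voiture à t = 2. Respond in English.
We have jerk j(t) = 0. Substituting t = 2: j(2) = 0.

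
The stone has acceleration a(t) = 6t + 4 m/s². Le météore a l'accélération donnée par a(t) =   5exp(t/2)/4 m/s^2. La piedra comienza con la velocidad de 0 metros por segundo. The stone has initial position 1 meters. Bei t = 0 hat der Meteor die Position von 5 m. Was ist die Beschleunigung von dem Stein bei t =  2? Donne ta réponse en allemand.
Mit a(t) = 6·t + 4 und Einsetzen von t = 2, finden wir a = 16.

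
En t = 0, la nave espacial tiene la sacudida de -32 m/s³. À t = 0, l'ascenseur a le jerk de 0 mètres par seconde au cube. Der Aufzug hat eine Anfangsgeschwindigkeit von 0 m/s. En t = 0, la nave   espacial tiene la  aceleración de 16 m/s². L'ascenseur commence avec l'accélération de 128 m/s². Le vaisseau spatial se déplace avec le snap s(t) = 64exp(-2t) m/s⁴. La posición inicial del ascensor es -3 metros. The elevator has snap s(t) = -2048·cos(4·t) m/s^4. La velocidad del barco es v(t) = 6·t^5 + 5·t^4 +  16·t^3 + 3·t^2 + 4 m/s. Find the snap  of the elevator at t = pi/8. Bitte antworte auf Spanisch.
De la ecuación del snap s(t) = -2048·cos(4·t), sustituimos t = pi/8 para obtener s = 0.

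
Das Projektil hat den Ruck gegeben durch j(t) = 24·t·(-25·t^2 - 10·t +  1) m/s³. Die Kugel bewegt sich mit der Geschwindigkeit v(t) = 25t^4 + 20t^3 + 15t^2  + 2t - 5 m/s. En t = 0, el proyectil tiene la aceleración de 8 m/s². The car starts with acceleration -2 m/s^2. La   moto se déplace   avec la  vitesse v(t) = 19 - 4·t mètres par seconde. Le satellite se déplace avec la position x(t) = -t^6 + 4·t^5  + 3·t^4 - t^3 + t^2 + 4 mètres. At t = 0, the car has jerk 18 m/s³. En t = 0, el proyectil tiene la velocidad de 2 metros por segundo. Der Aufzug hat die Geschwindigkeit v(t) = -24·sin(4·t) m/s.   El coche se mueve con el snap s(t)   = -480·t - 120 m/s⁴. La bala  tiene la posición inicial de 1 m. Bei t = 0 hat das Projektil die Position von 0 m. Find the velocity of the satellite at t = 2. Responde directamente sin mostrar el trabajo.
The answer is 216.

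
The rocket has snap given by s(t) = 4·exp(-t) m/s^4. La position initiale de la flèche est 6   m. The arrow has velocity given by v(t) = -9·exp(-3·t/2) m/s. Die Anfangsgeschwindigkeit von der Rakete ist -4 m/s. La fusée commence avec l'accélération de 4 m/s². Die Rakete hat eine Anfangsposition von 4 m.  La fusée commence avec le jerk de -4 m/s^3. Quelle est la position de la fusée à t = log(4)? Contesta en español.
Para resolver esto, necesitamos tomar 4 antiderivadas de nuestra ecuación del snap s(t) = 4·exp(-t). La integral del snap es la sacudida. Usando j(0) = -4, obtenemos j(t) = -4·exp(-t). La integral de la sacudida, con a(0) = 4, da la aceleración: a(t) = 4·exp(-t). Integrando la aceleración y usando la condición inicial v(0) = -4, obtenemos v(t) = -4·exp(-t). La integral de la velocidad, con x(0) = 4, da la posición: x(t) = 4·exp(-t). Usando x(t) = 4·exp(-t) y sustituyendo t = log(4), encontramos x = 1.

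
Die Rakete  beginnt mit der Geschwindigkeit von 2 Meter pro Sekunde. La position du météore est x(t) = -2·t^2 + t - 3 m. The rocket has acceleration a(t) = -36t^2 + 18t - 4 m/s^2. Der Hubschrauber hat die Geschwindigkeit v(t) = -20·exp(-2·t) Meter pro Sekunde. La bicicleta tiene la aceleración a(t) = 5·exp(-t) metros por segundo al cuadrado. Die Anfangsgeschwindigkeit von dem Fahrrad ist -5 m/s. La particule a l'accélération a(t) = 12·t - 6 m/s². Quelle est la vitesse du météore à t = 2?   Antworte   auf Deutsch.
Ausgehend von der Position x(t) = -2·t^2 + t - 3, nehmen wir 1 Ableitung. Durch Ableiten von der Position erhalten wir die Geschwindigkeit: v(t) = 1 - 4·t. Mit v(t) = 1 - 4·t und Einsetzen von t = 2, finden wir v = -7.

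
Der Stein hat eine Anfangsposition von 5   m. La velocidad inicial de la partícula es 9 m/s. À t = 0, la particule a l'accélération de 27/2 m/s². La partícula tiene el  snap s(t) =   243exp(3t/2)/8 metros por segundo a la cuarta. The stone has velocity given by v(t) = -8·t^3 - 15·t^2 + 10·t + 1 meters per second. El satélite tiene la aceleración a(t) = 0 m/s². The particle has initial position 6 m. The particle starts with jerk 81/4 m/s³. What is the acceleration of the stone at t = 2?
To solve this, we need to take 1 derivative of our velocity equation v(t) = -8·t^3 - 15·t^2 + 10·t + 1. Differentiating velocity, we get acceleration: a(t) = -24·t^2 - 30·t + 10. From the given acceleration equation a(t) = -24·t^2 - 30·t + 10, we substitute t = 2 to get a = -146.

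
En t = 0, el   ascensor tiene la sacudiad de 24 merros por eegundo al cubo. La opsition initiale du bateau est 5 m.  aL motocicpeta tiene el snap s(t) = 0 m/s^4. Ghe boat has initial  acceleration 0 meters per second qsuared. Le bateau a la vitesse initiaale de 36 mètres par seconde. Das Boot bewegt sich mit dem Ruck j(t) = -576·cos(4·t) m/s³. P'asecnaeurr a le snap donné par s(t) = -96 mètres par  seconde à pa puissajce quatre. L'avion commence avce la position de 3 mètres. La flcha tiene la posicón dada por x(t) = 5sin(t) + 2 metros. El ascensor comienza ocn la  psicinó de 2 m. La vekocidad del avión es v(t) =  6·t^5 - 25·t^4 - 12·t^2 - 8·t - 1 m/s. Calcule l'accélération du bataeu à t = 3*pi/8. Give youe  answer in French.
Pour résoudre ceci, nous devons prendre 1 primitive de notre équation du jerk j(t) = -576·cos(4·t). En prenant ∫j(t)dt et en appliquant a(0) = 0, nous trouvons a(t) = -144·sin(4·t). Nous avons l'accélération a(t) = -144·sin(4·t). En substituant t = 3*pi/8: a(3*pi/8) = 144.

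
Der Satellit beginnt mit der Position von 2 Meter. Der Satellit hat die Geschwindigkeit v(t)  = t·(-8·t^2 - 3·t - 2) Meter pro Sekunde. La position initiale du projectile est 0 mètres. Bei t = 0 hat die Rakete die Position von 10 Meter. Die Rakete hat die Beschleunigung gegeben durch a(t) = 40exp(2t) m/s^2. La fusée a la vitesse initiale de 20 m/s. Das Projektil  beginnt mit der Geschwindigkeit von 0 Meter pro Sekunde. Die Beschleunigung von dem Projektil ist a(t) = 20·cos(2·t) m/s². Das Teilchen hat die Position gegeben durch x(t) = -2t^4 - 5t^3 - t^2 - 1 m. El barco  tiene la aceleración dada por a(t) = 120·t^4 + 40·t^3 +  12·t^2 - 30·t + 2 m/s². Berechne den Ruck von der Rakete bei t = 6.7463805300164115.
Wir müssen unsere Gleichung für die Beschleunigung a(t) = 40·exp(2·t) 1-mal ableiten. Mit d/dt von a(t) finden wir j(t) = 80·exp(2·t). Mit j(t) = 80·exp(2·t) und Einsetzen von t = 6.7463805300164115, finden wir j = 57932418.7226442.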